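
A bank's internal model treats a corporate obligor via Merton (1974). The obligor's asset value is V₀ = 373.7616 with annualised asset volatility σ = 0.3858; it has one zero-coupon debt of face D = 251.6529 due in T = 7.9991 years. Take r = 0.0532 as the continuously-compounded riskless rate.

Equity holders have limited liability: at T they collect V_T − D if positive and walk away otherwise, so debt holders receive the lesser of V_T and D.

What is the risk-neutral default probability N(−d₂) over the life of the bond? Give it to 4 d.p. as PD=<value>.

PD=0.4180

d₁ = [ln(V₀/D) + (r + σ²/2)T] / (σ√T)
   = [ln(373.7616/251.6529) + (0.0532 + 0.5·0.3858²)·7.9991] / (0.3858·√7.9991)
   = [0.395567 + 1.020852] / 1.091146 = 1.298103
d₂ = d₁ − σ√T = 1.298103 − 1.091146 = 0.206957
risk-neutral PD = N(−d₂) = N(-0.206957) = 0.418022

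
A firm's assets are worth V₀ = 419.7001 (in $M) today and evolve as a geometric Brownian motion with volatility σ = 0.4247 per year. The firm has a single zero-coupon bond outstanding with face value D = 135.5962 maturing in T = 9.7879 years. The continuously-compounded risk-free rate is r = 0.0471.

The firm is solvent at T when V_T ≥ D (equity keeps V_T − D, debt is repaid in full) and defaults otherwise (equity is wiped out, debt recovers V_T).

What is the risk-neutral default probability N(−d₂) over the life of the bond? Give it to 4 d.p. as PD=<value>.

PD=0.2970

d₁ = [ln(V₀/D) + (r + σ²/2)T] / (σ√T)
   = [ln(419.7001/135.5962) + (0.0471 + 0.5·0.4247²)·9.7879] / (0.4247·√9.7879)
   = [1.129859 + 1.343732] / 1.328700 = 1.861662
d₂ = d₁ − σ√T = 1.861662 − 1.328700 = 0.532962
risk-neutral PD = N(−d₂) = N(-0.532962) = 0.297030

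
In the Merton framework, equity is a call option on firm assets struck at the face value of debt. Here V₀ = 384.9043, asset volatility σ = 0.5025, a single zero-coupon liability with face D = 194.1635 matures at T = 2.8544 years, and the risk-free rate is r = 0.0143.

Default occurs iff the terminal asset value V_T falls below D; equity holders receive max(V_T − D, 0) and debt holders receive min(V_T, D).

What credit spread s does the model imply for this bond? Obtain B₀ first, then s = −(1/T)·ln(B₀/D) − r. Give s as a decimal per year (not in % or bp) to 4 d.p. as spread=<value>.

d₁ = [ln(V₀/D) + (r + σ²/2)T] / (σ√T)
   = [ln(384.9043/194.1635) + (0.0143 + 0.5·0.5025²)·2.8544] / (0.5025·√2.8544)
   = [0.684294 + 0.401195] / 0.848972 = 1.278592
d₂ = d₁ − σ√T = 1.278592 − 0.848972 = 0.429620
N(d₁) = 0.899480,  N(d₂) = 0.666264,  e^(−rT) = 0.960004
E₀ = V₀·N(d₁) − D·e^(−rT)·N(d₂)
   = 384.9043·0.899480 − 194.1635·0.960004·0.666264 = 222.023505
B₀ = V₀ − E₀ = 384.9043 − 222.023505 = 162.880795
spread = −(1/T)·ln(B₀/D) − r = −(1/2.8544)·ln(162.880795/194.1635) − 0.0143 = 0.04724778

spread=0.0472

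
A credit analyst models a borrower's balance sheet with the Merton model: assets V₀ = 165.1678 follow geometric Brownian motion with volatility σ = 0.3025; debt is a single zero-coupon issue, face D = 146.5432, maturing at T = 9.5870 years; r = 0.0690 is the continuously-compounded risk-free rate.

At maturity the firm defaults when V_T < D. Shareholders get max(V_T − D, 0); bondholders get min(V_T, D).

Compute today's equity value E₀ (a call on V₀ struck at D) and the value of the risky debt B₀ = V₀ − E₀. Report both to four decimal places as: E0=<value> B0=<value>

d₁ = [ln(V₀/D) + (r + σ²/2)T] / (σ√T)
   = [ln(165.1678/146.5432) + (0.0690 + 0.5·0.3025²)·9.5870] / (0.3025·√9.5870)
   = [0.119642 + 1.100138] / 0.936627 = 1.302311
d₂ = d₁ − σ√T = 1.302311 − 0.936627 = 0.365684
N(d₁) = 0.903595,  N(d₂) = 0.642700,  e^(−rT) = 0.516075
E₀ = V₀·N(d₁) − D·e^(−rT)·N(d₂)
   = 165.1678·0.903595 − 146.5432·0.516075·0.642700 = 100.639166
B₀ = V₀ − E₀ = 165.1678 − 100.639166 = 64.528634

E0=100.6392 B0=64.5286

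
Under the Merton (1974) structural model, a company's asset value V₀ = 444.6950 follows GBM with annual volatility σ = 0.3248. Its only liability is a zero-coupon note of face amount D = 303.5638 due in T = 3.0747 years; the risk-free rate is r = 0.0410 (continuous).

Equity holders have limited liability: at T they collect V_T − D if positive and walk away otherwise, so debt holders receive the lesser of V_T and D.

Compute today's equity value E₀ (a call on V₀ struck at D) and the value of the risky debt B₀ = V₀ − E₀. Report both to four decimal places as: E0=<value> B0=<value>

E0=196.6291 B0=248.0659

d₁ = [ln(V₀/D) + (r + σ²/2)T] / (σ√T)
   = [ln(444.6950/303.5638) + (0.0410 + 0.5·0.3248²)·3.0747] / (0.3248·√3.0747)
   = [0.381797 + 0.288245] / 0.569531 = 1.176481
d₂ = d₁ − σ√T = 1.176481 − 0.569531 = 0.606950
N(d₁) = 0.880299,  N(d₂) = 0.728058,  e^(−rT) = 0.881560
E₀ = V₀·N(d₁) − D·e^(−rT)·N(d₂)
   = 444.6950·0.880299 − 303.5638·0.881560·0.728058 = 196.629129
B₀ = V₀ − E₀ = 444.6950 − 196.629129 = 248.065871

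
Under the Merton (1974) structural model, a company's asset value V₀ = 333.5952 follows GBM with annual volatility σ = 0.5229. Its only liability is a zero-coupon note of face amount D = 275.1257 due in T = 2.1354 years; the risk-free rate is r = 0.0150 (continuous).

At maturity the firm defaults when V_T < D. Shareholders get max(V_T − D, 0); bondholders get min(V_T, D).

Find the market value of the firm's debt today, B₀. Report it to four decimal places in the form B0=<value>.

d₁ = [ln(V₀/D) + (r + σ²/2)T] / (σ√T)
   = [ln(333.5952/275.1257) + (0.0150 + 0.5·0.5229²)·2.1354] / (0.5229·√2.1354)
   = [0.192700 + 0.323966] / 0.764114 = 0.676164
d₂ = d₁ − σ√T = 0.676164 − 0.764114 = -0.087950
N(d₁) = 0.750532,  N(d₂) = 0.464958,  e^(−rT) = 0.968477
E₀ = V₀·N(d₁) − D·e^(−rT)·N(d₂)
   = 333.5952·0.750532 − 275.1257·0.968477·0.464958 = 126.484392
B₀ = V₀ − E₀ = 333.5952 − 126.484392 = 207.110808

B0=207.1108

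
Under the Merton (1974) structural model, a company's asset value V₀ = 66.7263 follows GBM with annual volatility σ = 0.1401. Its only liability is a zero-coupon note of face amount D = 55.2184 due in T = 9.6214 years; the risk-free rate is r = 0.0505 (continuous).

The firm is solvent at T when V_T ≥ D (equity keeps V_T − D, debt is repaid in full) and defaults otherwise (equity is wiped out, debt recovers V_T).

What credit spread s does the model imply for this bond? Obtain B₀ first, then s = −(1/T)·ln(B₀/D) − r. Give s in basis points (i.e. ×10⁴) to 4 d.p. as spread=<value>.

spread=16.2427

d₁ = [ln(V₀/D) + (r + σ²/2)T] / (σ√T)
   = [ln(66.7263/55.2184) + (0.0505 + 0.5·0.1401²)·9.6214] / (0.1401·√9.6214)
   = [0.189303 + 0.580305] / 0.434568 = 1.770975
d₂ = d₁ − σ√T = 1.770975 − 0.434568 = 1.336407
N(d₁) = 0.961718,  N(d₂) = 0.909292,  e^(−rT) = 0.615155
E₀ = V₀·N(d₁) − D·e^(−rT)·N(d₂)
   = 66.7263·0.961718 − 55.2184·0.615155·0.909292 = 33.285131
B₀ = V₀ − E₀ = 66.7263 − 33.285131 = 33.441169
spread = −(1/T)·ln(B₀/D) − r = −(1/9.6214)·ln(33.441169/55.2184) − 0.0505 = 0.00162427
in basis points: 0.00162427 × 10⁴ = 16.2427 bp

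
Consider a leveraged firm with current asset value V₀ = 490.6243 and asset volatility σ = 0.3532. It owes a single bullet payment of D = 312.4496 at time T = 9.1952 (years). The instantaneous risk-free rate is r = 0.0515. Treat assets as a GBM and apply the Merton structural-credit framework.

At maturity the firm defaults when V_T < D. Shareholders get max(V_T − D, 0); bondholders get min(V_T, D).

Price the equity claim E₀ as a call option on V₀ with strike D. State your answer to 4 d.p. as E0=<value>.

E0=328.6239

d₁ = [ln(V₀/D) + (r + σ²/2)T] / (σ√T)
   = [ln(490.6243/312.4496) + (0.0515 + 0.5·0.3532²)·9.1952] / (0.3532·√9.1952)
   = [0.451235 + 1.047105] / 1.071029 = 1.398972
d₂ = d₁ − σ√T = 1.398972 − 1.071029 = 0.327943
N(d₁) = 0.919089,  N(d₂) = 0.628523,  e^(−rT) = 0.622786
E₀ = V₀·N(d₁) − D·e^(−rT)·N(d₂)
   = 490.6243·0.919089 − 312.4496·0.622786·0.628523 = 328.623881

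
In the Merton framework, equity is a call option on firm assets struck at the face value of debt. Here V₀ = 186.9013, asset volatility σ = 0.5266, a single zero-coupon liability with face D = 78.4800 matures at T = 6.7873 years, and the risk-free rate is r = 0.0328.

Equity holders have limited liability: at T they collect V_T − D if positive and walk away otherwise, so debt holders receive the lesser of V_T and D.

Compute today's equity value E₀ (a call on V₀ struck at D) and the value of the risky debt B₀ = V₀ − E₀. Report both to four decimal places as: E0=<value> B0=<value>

d₁ = [ln(V₀/D) + (r + σ²/2)T] / (σ√T)
   = [ln(186.9013/78.4800) + (0.0328 + 0.5·0.5266²)·6.7873] / (0.5266·√6.7873)
   = [0.867737 + 1.163708] / 1.371922 = 1.480729
d₂ = d₁ − σ√T = 1.480729 − 1.371922 = 0.108808
N(d₁) = 0.930661,  N(d₂) = 0.543322,  e^(−rT) = 0.800416
E₀ = V₀·N(d₁) − D·e^(−rT)·N(d₂)
   = 186.9013·0.930661 − 78.4800·0.800416·0.543322 = 139.811984
B₀ = V₀ − E₀ = 186.9013 − 139.811984 = 47.089316

E0=139.8120 B0=47.0893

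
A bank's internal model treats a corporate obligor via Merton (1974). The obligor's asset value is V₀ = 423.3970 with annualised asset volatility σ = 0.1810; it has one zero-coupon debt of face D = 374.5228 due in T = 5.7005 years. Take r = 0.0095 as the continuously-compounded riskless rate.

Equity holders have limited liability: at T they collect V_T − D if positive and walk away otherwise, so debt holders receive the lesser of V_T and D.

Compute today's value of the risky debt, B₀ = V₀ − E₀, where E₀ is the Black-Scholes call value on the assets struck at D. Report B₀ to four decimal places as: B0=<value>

B0=317.1345

d₁ = [ln(V₀/D) + (r + σ²/2)T] / (σ√T)
   = [ln(423.3970/374.5228) + (0.0095 + 0.5·0.1810²)·5.7005] / (0.1810·√5.7005)
   = [0.122658 + 0.147532] / 0.432151 = 0.625221
d₂ = d₁ − σ√T = 0.625221 − 0.432151 = 0.193070
N(d₁) = 0.734087,  N(d₂) = 0.576548,  e^(−rT) = 0.947286
E₀ = V₀·N(d₁) − D·e^(−rT)·N(d₂)
   = 423.3970·0.734087 − 374.5228·0.947286·0.576548 = 106.262480
B₀ = V₀ − E₀ = 423.3970 − 106.262480 = 317.134520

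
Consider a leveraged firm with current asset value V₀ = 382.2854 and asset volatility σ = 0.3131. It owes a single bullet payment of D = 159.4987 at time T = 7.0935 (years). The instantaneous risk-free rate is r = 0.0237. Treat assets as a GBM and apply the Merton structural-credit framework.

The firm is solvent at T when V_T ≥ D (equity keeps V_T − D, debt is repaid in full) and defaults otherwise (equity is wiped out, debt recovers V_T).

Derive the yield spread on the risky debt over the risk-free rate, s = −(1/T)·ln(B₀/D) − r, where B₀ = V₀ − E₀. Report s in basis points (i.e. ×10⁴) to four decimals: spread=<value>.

d₁ = [ln(V₀/D) + (r + σ²/2)T] / (σ√T)
   = [ln(382.2854/159.4987) + (0.0237 + 0.5·0.3131²)·7.0935] / (0.3131·√7.0935)
   = [0.874132 + 0.515810] / 0.833899 = 1.666798
d₂ = d₁ − σ√T = 1.666798 − 0.833899 = 0.832900
N(d₁) = 0.952223,  N(d₂) = 0.797549,  e^(−rT) = 0.845256
E₀ = V₀·N(d₁) − D·e^(−rT)·N(d₂)
   = 382.2854·0.952223 − 159.4987·0.845256·0.797549 = 256.497485
B₀ = V₀ − E₀ = 382.2854 − 256.497485 = 125.787915
spread = −(1/T)·ln(B₀/D) − r = −(1/7.0935)·ln(125.787915/159.4987) − 0.0237 = 0.00977269
in basis points: 0.00977269 × 10⁴ = 97.7269 bp

spread=97.7269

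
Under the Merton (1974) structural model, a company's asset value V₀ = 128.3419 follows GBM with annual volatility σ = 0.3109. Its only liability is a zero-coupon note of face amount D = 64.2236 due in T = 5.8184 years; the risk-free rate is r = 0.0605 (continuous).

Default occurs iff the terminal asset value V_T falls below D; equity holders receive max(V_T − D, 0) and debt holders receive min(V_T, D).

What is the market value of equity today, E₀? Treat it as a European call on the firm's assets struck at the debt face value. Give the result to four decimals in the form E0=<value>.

E0=85.2005

d₁ = [ln(V₀/D) + (r + σ²/2)T] / (σ√T)
   = [ln(128.3419/64.2236) + (0.0605 + 0.5·0.3109²)·5.8184] / (0.3109·√5.8184)
   = [0.692327 + 0.633213] / 0.749933 = 1.767544
d₂ = d₁ − σ√T = 1.767544 − 0.749933 = 1.017611
N(d₁) = 0.961431,  N(d₂) = 0.845569,  e^(−rT) = 0.703271
E₀ = V₀·N(d₁) − D·e^(−rT)·N(d₂)
   = 128.3419·0.961431 − 64.2236·0.703271·0.845569 = 85.200491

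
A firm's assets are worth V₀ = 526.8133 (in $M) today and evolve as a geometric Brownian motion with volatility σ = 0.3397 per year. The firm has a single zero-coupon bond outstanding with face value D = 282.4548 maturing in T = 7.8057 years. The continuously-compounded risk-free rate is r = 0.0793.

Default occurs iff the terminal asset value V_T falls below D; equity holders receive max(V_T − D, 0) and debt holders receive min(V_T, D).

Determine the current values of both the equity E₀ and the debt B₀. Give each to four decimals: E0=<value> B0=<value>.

d₁ = [ln(V₀/D) + (r + σ²/2)T] / (σ√T)
   = [ln(526.8133/282.4548) + (0.0793 + 0.5·0.3397²)·7.8057] / (0.3397·√7.8057)
   = [0.623328 + 1.069366] / 0.949077 = 1.783515
d₂ = d₁ − σ√T = 1.783515 − 0.949077 = 0.834438
N(d₁) = 0.962749,  N(d₂) = 0.797983,  e^(−rT) = 0.538487
E₀ = V₀·N(d₁) − D·e^(−rT)·N(d₂)
   = 526.8133·0.962749 − 282.4548·0.538487·0.797983 = 385.817065
B₀ = V₀ − E₀ = 526.8133 − 385.817065 = 140.996235

E0=385.8171 B0=140.9962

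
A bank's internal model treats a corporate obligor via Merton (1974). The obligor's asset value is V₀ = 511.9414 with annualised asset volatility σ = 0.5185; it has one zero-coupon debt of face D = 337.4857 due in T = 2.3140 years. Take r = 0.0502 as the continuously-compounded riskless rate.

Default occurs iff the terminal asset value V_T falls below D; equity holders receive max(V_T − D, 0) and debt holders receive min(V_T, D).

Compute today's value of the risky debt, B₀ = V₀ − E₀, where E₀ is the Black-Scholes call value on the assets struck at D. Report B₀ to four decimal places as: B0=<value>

d₁ = [ln(V₀/D) + (r + σ²/2)T] / (σ√T)
   = [ln(511.9414/337.4857) + (0.0502 + 0.5·0.5185²)·2.3140] / (0.5185·√2.3140)
   = [0.416687 + 0.427213] / 0.788734 = 1.069943
d₂ = d₁ − σ√T = 1.069943 − 0.788734 = 0.281209
N(d₁) = 0.857678,  N(d₂) = 0.610725,  e^(−rT) = 0.890330
E₀ = V₀·N(d₁) − D·e^(−rT)·N(d₂)
   = 511.9414·0.857678 − 337.4857·0.890330·0.610725 = 255.573797
B₀ = V₀ − E₀ = 511.9414 − 255.573797 = 256.367603

B0=256.3676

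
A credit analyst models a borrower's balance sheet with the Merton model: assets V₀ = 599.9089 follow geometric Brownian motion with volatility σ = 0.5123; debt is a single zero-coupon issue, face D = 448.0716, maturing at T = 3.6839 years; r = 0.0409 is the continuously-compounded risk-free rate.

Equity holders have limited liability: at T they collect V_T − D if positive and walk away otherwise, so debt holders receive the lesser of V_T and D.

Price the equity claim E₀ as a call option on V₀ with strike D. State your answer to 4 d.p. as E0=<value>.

E0=309.7124

d₁ = [ln(V₀/D) + (r + σ²/2)T] / (σ√T)
   = [ln(599.9089/448.0716) + (0.0409 + 0.5·0.5123²)·3.6839] / (0.5123·√3.6839)
   = [0.291825 + 0.634094] / 0.983282 = 0.941661
d₂ = d₁ − σ√T = 0.941661 − 0.983282 = -0.041622
N(d₁) = 0.826817,  N(d₂) = 0.483400,  e^(−rT) = 0.860130
E₀ = V₀·N(d₁) − D·e^(−rT)·N(d₂)
   = 599.9089·0.826817 − 448.0716·0.860130·0.483400 = 309.712394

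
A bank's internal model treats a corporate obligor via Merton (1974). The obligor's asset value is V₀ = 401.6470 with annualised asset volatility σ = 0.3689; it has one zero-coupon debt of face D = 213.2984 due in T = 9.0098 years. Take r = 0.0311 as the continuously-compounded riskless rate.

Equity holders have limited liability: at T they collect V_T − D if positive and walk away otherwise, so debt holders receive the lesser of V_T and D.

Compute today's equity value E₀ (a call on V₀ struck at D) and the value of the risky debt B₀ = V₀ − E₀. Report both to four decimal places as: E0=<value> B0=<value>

d₁ = [ln(V₀/D) + (r + σ²/2)T] / (σ√T)
   = [ln(401.6470/213.2984) + (0.0311 + 0.5·0.3689²)·9.0098] / (0.3689·√9.0098)
   = [0.632881 + 0.893264] / 1.107302 = 1.378255
d₂ = d₁ − σ√T = 1.378255 − 1.107302 = 0.270953
N(d₁) = 0.915938,  N(d₂) = 0.606786,  e^(−rT) = 0.755629
E₀ = V₀·N(d₁) − D·e^(−rT)·N(d₂)
   = 401.6470·0.915938 − 213.2984·0.755629·0.606786 = 270.085190
B₀ = V₀ − E₀ = 401.6470 − 270.085190 = 131.561810

E0=270.0852 B0=131.5618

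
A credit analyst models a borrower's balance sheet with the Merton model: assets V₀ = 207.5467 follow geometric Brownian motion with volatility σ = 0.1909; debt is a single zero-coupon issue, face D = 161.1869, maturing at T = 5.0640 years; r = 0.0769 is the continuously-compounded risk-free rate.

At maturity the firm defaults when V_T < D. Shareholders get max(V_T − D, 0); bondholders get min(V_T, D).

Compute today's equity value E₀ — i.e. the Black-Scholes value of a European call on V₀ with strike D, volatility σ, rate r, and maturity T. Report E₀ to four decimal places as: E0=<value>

E0=100.2364

d₁ = [ln(V₀/D) + (r + σ²/2)T] / (σ√T)
   = [ln(207.5467/161.1869) + (0.0769 + 0.5·0.1909²)·5.0640] / (0.1909·√5.0640)
   = [0.252792 + 0.481695] / 0.429589 = 1.709744
d₂ = d₁ − σ√T = 1.709744 − 0.429589 = 1.280155
N(d₁) = 0.956343,  N(d₂) = 0.899755,  e^(−rT) = 0.677449
E₀ = V₀·N(d₁) − D·e^(−rT)·N(d₂)
   = 207.5467·0.956343 − 161.1869·0.677449·0.899755 = 100.236439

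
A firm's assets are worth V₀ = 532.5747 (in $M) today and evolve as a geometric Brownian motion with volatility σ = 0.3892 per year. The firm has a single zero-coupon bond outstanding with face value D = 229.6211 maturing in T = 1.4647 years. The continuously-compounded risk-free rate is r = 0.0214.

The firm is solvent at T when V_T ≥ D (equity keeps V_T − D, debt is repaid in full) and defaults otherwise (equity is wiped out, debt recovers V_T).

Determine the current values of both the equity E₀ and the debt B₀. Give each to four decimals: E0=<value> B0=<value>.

d₁ = [ln(V₀/D) + (r + σ²/2)T] / (σ√T)
   = [ln(532.5747/229.6211) + (0.0214 + 0.5·0.3892²)·1.4647] / (0.3892·√1.4647)
   = [0.841293 + 0.142278] / 0.471028 = 2.088135
d₂ = d₁ − σ√T = 2.088135 − 0.471028 = 1.617107
N(d₁) = 0.981607,  N(d₂) = 0.947072,  e^(−rT) = 0.969142
E₀ = V₀·N(d₁) − D·e^(−rT)·N(d₂)
   = 532.5747·0.981607 − 229.6211·0.969142·0.947072 = 312.022064
B₀ = V₀ − E₀ = 532.5747 − 312.022064 = 220.552636

E0=312.0221 B0=220.5526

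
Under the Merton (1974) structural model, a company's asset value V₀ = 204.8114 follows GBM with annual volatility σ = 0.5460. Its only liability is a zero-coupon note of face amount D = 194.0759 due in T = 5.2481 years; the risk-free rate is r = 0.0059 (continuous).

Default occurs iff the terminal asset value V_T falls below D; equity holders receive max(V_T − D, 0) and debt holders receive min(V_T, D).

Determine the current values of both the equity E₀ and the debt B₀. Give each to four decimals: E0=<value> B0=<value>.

E0=100.5248 B0=104.2866

d₁ = [ln(V₀/D) + (r + σ²/2)T] / (σ√T)
   = [ln(204.8114/194.0759) + (0.0059 + 0.5·0.5460²)·5.2481] / (0.5460·√5.2481)
   = [0.053840 + 0.813235] / 1.250817 = 0.693207
d₂ = d₁ − σ√T = 0.693207 − 1.250817 = -0.557609
N(d₁) = 0.755910,  N(d₂) = 0.288556,  e^(−rT) = 0.969511
E₀ = V₀·N(d₁) − D·e^(−rT)·N(d₂)
   = 204.8114·0.755910 − 194.0759·0.969511·0.288556 = 100.524816
B₀ = V₀ − E₀ = 204.8114 − 100.524816 = 104.286584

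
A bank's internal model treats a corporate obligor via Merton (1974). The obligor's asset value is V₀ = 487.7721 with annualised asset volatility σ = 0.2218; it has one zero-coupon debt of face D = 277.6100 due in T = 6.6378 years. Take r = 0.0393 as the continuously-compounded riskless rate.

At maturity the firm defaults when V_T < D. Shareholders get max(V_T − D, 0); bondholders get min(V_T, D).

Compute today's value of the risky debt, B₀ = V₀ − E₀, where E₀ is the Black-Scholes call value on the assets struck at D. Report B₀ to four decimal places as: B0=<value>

d₁ = [ln(V₀/D) + (r + σ²/2)T] / (σ√T)
   = [ln(487.7721/277.6100) + (0.0393 + 0.5·0.2218²)·6.6378] / (0.2218·√6.6378)
   = [0.563631 + 0.424140] / 0.571444 = 1.728552
d₂ = d₁ − σ√T = 1.728552 − 0.571444 = 1.157108
N(d₁) = 0.958055,  N(d₂) = 0.876386,  e^(−rT) = 0.770384
E₀ = V₀·N(d₁) − D·e^(−rT)·N(d₂)
   = 487.7721·0.958055 − 277.6100·0.770384·0.876386 = 279.883136
B₀ = V₀ − E₀ = 487.7721 − 279.883136 = 207.888964

B0=207.8890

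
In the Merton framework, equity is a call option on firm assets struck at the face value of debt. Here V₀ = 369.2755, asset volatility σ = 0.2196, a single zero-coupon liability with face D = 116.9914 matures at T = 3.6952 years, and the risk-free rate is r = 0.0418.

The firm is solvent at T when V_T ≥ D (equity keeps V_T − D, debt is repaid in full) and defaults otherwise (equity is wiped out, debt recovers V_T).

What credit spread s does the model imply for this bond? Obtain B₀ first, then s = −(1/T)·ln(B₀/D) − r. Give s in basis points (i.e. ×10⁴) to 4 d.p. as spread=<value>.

d₁ = [ln(V₀/D) + (r + σ²/2)T] / (σ√T)
   = [ln(369.2755/116.9914) + (0.0418 + 0.5·0.2196²)·3.6952] / (0.2196·√3.6952)
   = [1.149443 + 0.243558] / 0.422135 = 3.299895
d₂ = d₁ − σ√T = 3.299895 − 0.422135 = 2.877760
N(d₁) = 0.999516,  N(d₂) = 0.997997,  e^(−rT) = 0.856878
E₀ = V₀·N(d₁) − D·e^(−rT)·N(d₂)
   = 369.2755·0.999516 − 116.9914·0.856878·0.997997 = 269.050273
B₀ = V₀ − E₀ = 369.2755 − 269.050273 = 100.225227
spread = −(1/T)·ln(B₀/D) − r = −(1/3.6952)·ln(100.225227/116.9914) − 0.0418 = 0.00005985
in basis points: 0.00005985 × 10⁴ = 0.5985 bp

spread=0.5985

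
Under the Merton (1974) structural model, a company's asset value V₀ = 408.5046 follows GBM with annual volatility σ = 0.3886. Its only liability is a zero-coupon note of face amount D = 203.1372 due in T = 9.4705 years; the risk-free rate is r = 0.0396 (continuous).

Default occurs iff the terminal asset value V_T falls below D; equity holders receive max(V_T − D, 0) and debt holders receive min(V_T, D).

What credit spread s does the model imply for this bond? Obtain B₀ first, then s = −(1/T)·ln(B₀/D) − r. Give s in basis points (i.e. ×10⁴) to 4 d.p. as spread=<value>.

spread=216.0602

d₁ = [ln(V₀/D) + (r + σ²/2)T] / (σ√T)
   = [ln(408.5046/203.1372) + (0.0396 + 0.5·0.3886²)·9.4705] / (0.3886·√9.4705)
   = [0.698622 + 1.090102] / 1.195885 = 1.495732
d₂ = d₁ − σ√T = 1.495732 − 1.195885 = 0.299848
N(d₁) = 0.932638,  N(d₂) = 0.617853,  e^(−rT) = 0.687267
E₀ = V₀·N(d₁) − D·e^(−rT)·N(d₂)
   = 408.5046·0.932638 − 203.1372·0.687267·0.617853 = 294.728782
B₀ = V₀ − E₀ = 408.5046 − 294.728782 = 113.775818
spread = −(1/T)·ln(B₀/D) − r = −(1/9.4705)·ln(113.775818/203.1372) − 0.0396 = 0.02160602
in basis points: 0.02160602 × 10⁴ = 216.0602 bp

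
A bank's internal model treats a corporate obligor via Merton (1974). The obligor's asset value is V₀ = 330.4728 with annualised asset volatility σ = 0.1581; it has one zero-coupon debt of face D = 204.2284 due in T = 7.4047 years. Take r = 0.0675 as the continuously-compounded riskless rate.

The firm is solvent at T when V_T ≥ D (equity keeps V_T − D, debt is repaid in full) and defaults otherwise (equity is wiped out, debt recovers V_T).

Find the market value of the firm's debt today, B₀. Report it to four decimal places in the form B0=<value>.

d₁ = [ln(V₀/D) + (r + σ²/2)T] / (σ√T)
   = [ln(330.4728/204.2284) + (0.0675 + 0.5·0.1581²)·7.4047] / (0.1581·√7.4047)
   = [0.481285 + 0.592360] / 0.430215 = 2.495601
d₂ = d₁ − σ√T = 2.495601 − 0.430215 = 2.065386
N(d₁) = 0.993713,  N(d₂) = 0.980557,  e^(−rT) = 0.606642
E₀ = V₀·N(d₁) − D·e^(−rT)·N(d₂)
   = 330.4728·0.993713 − 204.2284·0.606642·0.980557 = 206.910517
B₀ = V₀ − E₀ = 330.4728 − 206.910517 = 123.562283

B0=123.5623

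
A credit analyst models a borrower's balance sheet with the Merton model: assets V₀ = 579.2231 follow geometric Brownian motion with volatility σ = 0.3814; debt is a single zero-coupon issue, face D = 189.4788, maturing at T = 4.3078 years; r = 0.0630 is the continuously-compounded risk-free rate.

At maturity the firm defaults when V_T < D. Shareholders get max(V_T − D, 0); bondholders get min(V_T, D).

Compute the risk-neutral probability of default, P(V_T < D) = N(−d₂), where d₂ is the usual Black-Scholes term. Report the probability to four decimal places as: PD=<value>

d₁ = [ln(V₀/D) + (r + σ²/2)T] / (σ√T)
   = [ln(579.2231/189.4788) + (0.0630 + 0.5·0.3814²)·4.3078] / (0.3814·√4.3078)
   = [1.117411 + 0.584711] / 0.791605 = 2.150216
d₂ = d₁ − σ√T = 2.150216 − 0.791605 = 1.358611
risk-neutral PD = N(−d₂) = N(-1.358611) = 0.087135

PD=0.0871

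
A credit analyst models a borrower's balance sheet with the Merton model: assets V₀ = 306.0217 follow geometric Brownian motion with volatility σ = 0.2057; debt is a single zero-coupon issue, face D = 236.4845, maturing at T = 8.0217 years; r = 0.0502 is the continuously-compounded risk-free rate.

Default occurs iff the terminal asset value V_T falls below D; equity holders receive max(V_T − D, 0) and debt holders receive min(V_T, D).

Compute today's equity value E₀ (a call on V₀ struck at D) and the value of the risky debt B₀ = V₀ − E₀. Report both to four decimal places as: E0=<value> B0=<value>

d₁ = [ln(V₀/D) + (r + σ²/2)T] / (σ√T)
   = [ln(306.0217/236.4845) + (0.0502 + 0.5·0.2057²)·8.0217] / (0.2057·√8.0217)
   = [0.257773 + 0.572398] / 0.582596 = 1.424953
d₂ = d₁ − σ√T = 1.424953 − 0.582596 = 0.842357
N(d₁) = 0.922915,  N(d₂) = 0.800206,  e^(−rT) = 0.668520
E₀ = V₀·N(d₁) − D·e^(−rT)·N(d₂)
   = 306.0217·0.922915 − 236.4845·0.668520·0.800206 = 155.923695
B₀ = V₀ − E₀ = 306.0217 − 155.923695 = 150.098005

E0=155.9237 B0=150.0980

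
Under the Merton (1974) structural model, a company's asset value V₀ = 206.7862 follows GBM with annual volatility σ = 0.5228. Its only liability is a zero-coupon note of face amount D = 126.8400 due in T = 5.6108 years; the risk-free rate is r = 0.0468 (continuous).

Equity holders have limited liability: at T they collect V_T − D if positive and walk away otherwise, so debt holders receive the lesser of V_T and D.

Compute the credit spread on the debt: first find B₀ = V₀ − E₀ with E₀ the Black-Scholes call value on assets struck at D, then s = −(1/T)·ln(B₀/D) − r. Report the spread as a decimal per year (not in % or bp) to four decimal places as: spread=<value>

spread=0.0565

d₁ = [ln(V₀/D) + (r + σ²/2)T] / (σ√T)
   = [ln(206.7862/126.8400) + (0.0468 + 0.5·0.5228²)·5.6108] / (0.5228·√5.6108)
   = [0.488759 + 1.029357] / 1.238363 = 1.225905
d₂ = d₁ − σ√T = 1.225905 − 1.238363 = -0.012458
N(d₁) = 0.889883,  N(d₂) = 0.495030,  e^(−rT) = 0.769061
E₀ = V₀·N(d₁) − D·e^(−rT)·N(d₂)
   = 206.7862·0.889883 − 126.8400·0.769061·0.495030 = 135.726455
B₀ = V₀ − E₀ = 206.7862 − 135.726455 = 71.059745
spread = −(1/T)·ln(B₀/D) − r = −(1/5.6108)·ln(71.059745/126.8400) − 0.0468 = 0.05646610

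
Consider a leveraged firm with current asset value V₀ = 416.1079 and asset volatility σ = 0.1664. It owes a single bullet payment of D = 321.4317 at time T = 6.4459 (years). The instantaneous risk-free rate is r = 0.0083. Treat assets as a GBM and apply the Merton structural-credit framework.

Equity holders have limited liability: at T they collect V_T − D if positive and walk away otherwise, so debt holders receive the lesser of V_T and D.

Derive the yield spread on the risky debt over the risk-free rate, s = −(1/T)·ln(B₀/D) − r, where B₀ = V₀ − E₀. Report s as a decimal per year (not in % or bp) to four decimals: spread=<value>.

spread=0.0105

d₁ = [ln(V₀/D) + (r + σ²/2)T] / (σ√T)
   = [ln(416.1079/321.4317) + (0.0083 + 0.5·0.1664²)·6.4459] / (0.1664·√6.4459)
   = [0.258160 + 0.142741] / 0.422469 = 0.948946
d₂ = d₁ − σ√T = 0.948946 − 0.422469 = 0.526477
N(d₁) = 0.828676,  N(d₂) = 0.700722,  e^(−rT) = 0.947905
E₀ = V₀·N(d₁) − D·e^(−rT)·N(d₂)
   = 416.1079·0.828676 − 321.4317·0.947905·0.700722 = 131.318077
B₀ = V₀ − E₀ = 416.1079 − 131.318077 = 284.789823
spread = −(1/T)·ln(B₀/D) − r = −(1/6.4459)·ln(284.789823/321.4317) − 0.0083 = 0.01047684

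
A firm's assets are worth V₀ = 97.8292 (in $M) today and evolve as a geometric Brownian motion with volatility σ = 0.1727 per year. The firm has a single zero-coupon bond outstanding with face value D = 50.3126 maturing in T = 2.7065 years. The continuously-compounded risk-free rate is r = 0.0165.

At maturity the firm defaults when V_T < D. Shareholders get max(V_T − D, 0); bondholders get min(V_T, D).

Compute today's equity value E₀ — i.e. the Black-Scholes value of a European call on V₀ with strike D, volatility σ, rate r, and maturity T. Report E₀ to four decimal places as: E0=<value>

d₁ = [ln(V₀/D) + (r + σ²/2)T] / (σ√T)
   = [ln(97.8292/50.3126) + (0.0165 + 0.5·0.1727²)·2.7065] / (0.1727·√2.7065)
   = [0.664968 + 0.085018] / 0.284116 = 2.639713
d₂ = d₁ − σ√T = 2.639713 − 0.284116 = 2.355597
N(d₁) = 0.995851,  N(d₂) = 0.990754,  e^(−rT) = 0.956325
E₀ = V₀·N(d₁) − D·e^(−rT)·N(d₂)
   = 97.8292·0.995851 − 50.3126·0.956325·0.990754 = 49.753014

E0=49.7530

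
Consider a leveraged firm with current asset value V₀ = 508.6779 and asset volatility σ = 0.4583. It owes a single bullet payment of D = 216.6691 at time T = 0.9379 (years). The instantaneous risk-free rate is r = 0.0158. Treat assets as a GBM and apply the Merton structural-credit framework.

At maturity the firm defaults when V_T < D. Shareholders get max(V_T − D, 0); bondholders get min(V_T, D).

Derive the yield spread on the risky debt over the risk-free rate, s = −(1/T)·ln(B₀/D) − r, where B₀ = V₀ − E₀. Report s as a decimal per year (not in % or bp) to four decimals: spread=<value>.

d₁ = [ln(V₀/D) + (r + σ²/2)T] / (σ√T)
   = [ln(508.6779/216.6691) + (0.0158 + 0.5·0.4583²)·0.9379] / (0.4583·√0.9379)
   = [0.853444 + 0.113317] / 0.443842 = 2.178164
d₂ = d₁ − σ√T = 2.178164 − 0.443842 = 1.734323
N(d₁) = 0.985303,  N(d₂) = 0.958570,  e^(−rT) = 0.985290
E₀ = V₀·N(d₁) − D·e^(−rT)·N(d₂)
   = 508.6779·0.985303 − 216.6691·0.985290·0.958570 = 296.564569
B₀ = V₀ − E₀ = 508.6779 − 296.564569 = 212.113331
spread = −(1/T)·ln(B₀/D) − r = −(1/0.9379)·ln(212.113331/216.6691) − 0.0158 = 0.00685763

spread=0.0069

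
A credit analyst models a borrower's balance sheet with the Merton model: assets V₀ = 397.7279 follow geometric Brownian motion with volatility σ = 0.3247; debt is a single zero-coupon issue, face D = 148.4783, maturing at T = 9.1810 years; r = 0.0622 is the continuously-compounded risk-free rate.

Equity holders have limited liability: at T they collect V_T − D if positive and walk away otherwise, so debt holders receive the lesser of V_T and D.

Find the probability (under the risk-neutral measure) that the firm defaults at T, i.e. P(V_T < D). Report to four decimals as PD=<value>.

d₁ = [ln(V₀/D) + (r + σ²/2)T] / (σ√T)
   = [ln(397.7279/148.4783) + (0.0622 + 0.5·0.3247²)·9.1810] / (0.3247·√9.1810)
   = [0.985329 + 1.055035] / 0.983846 = 2.073865
d₂ = d₁ − σ√T = 2.073865 − 0.983846 = 1.090018
risk-neutral PD = N(−d₂) = N(-1.090018) = 0.137853

PD=0.1379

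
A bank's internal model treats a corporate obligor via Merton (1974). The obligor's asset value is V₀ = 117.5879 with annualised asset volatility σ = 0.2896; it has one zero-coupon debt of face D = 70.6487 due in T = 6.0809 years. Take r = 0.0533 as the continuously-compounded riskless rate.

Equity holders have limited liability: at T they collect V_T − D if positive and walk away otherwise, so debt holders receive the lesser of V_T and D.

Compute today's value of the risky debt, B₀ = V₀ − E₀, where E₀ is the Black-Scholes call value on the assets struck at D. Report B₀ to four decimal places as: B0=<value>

d₁ = [ln(V₀/D) + (r + σ²/2)T] / (σ√T)
   = [ln(117.5879/70.6487) + (0.0533 + 0.5·0.2896²)·6.0809] / (0.2896·√6.0809)
   = [0.509466 + 0.579109] / 0.714139 = 1.524320
d₂ = d₁ − σ√T = 1.524320 − 0.714139 = 0.810181
N(d₁) = 0.936286,  N(d₂) = 0.791082,  e^(−rT) = 0.723169
E₀ = V₀·N(d₁) − D·e^(−rT)·N(d₂)
   = 117.5879·0.936286 − 70.6487·0.723169·0.791082 = 69.678710
B₀ = V₀ − E₀ = 117.5879 − 69.678710 = 47.909190

B0=47.9092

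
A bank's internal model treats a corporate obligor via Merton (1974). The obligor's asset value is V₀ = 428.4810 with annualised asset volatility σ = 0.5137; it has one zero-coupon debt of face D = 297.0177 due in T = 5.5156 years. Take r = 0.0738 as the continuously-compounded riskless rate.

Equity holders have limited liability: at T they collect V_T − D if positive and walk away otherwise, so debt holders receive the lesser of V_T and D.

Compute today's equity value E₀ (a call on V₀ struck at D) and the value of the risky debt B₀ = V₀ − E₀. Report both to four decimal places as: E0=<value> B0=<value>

E0=280.9302 B0=147.5508

d₁ = [ln(V₀/D) + (r + σ²/2)T] / (σ√T)
   = [ln(428.4810/297.0177) + (0.0738 + 0.5·0.5137²)·5.5156] / (0.5137·√5.5156)
   = [0.366455 + 1.134801] / 1.206441 = 1.244367
d₂ = d₁ − σ√T = 1.244367 − 1.206441 = 0.037927
N(d₁) = 0.893318,  N(d₂) = 0.515127,  e^(−rT) = 0.665610
E₀ = V₀·N(d₁) − D·e^(−rT)·N(d₂)
   = 428.4810·0.893318 − 297.0177·0.665610·0.515127 = 280.930153
B₀ = V₀ − E₀ = 428.4810 − 280.930153 = 147.550847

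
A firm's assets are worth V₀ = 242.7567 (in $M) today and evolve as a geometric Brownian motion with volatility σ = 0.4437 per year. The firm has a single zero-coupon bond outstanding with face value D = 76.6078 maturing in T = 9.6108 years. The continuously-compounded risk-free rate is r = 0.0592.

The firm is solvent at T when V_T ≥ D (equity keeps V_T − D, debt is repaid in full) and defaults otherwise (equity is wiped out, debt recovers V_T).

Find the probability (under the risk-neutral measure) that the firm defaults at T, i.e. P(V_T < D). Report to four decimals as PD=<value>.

d₁ = [ln(V₀/D) + (r + σ²/2)T] / (σ√T)
   = [ln(242.7567/76.6078) + (0.0592 + 0.5·0.4437²)·9.6108] / (0.4437·√9.6108)
   = [1.153361 + 1.514997] / 1.375527 = 1.939880
d₂ = d₁ − σ√T = 1.939880 − 1.375527 = 0.564353
risk-neutral PD = N(−d₂) = N(-0.564353) = 0.286257

PD=0.2863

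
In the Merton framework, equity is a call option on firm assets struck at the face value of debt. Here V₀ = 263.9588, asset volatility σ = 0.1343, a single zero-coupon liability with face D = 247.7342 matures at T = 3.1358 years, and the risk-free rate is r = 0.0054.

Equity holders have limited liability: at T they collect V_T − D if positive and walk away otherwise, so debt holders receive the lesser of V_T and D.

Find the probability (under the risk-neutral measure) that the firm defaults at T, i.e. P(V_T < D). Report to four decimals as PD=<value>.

PD=0.4133

d₁ = [ln(V₀/D) + (r + σ²/2)T] / (σ√T)
   = [ln(263.9588/247.7342) + (0.0054 + 0.5·0.1343²)·3.1358] / (0.1343·√3.1358)
   = [0.063437 + 0.045213] / 0.237821 = 0.456854
d₂ = d₁ − σ√T = 0.456854 − 0.237821 = 0.219033
risk-neutral PD = N(−d₂) = N(-0.219033) = 0.413312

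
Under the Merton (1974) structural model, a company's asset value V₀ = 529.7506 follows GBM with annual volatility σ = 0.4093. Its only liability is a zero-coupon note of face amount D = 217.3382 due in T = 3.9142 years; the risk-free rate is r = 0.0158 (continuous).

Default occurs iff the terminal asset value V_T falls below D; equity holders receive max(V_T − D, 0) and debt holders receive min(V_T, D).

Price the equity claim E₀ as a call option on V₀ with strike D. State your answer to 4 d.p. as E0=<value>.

E0=340.2883

d₁ = [ln(V₀/D) + (r + σ²/2)T] / (σ√T)
   = [ln(529.7506/217.3382) + (0.0158 + 0.5·0.4093²)·3.9142] / (0.4093·√3.9142)
   = [0.890952 + 0.389710] / 0.809773 = 1.581508
d₂ = d₁ − σ√T = 1.581508 − 0.809773 = 0.771735
N(d₁) = 0.943119,  N(d₂) = 0.779864,  e^(−rT) = 0.940029
E₀ = V₀·N(d₁) − D·e^(−rT)·N(d₂)
   = 529.7506·0.943119 − 217.3382·0.940029·0.779864 = 340.288278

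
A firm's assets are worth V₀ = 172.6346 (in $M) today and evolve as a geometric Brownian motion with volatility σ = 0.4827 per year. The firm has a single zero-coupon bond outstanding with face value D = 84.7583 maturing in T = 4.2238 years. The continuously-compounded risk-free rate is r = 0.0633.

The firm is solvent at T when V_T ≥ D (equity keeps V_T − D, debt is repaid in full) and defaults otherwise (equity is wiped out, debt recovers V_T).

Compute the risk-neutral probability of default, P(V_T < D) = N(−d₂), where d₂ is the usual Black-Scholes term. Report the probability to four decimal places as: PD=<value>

PD=0.3119

d₁ = [ln(V₀/D) + (r + σ²/2)T] / (σ√T)
   = [ln(172.6346/84.7583) + (0.0633 + 0.5·0.4827²)·4.2238] / (0.4827·√4.2238)
   = [0.711374 + 0.759438] / 0.992040 = 1.482614
d₂ = d₁ − σ√T = 1.482614 − 0.992040 = 0.490574
risk-neutral PD = N(−d₂) = N(-0.490574) = 0.311864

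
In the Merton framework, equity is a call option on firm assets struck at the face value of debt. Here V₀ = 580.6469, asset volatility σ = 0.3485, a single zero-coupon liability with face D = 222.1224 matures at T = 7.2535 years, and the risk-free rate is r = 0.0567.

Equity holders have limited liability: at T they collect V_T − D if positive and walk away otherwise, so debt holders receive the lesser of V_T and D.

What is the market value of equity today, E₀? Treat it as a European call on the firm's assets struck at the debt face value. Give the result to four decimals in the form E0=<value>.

d₁ = [ln(V₀/D) + (r + σ²/2)T] / (σ√T)
   = [ln(580.6469/222.1224) + (0.0567 + 0.5·0.3485²)·7.2535] / (0.3485·√7.2535)
   = [0.960914 + 0.851750] / 0.938591 = 1.931261
d₂ = d₁ − σ√T = 1.931261 − 0.938591 = 0.992669
N(d₁) = 0.973275,  N(d₂) = 0.839564,  e^(−rT) = 0.662806
E₀ = V₀·N(d₁) − D·e^(−rT)·N(d₂)
   = 580.6469·0.973275 − 222.1224·0.662806·0.839564 = 441.524854

E0=441.5249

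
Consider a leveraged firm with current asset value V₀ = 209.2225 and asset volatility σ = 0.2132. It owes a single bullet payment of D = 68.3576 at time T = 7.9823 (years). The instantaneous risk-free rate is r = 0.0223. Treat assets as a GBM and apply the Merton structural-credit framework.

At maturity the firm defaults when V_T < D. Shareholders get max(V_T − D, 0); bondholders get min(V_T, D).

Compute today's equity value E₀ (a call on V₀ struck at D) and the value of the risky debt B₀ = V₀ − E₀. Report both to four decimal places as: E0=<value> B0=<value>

E0=152.3665 B0=56.8560

d₁ = [ln(V₀/D) + (r + σ²/2)T] / (σ√T)
   = [ln(209.2225/68.3576) + (0.0223 + 0.5·0.2132²)·7.9823] / (0.2132·√7.9823)
   = [1.118646 + 0.359420] / 0.602353 = 2.453819
d₂ = d₁ − σ√T = 2.453819 − 0.602353 = 1.851465
N(d₁) = 0.992933,  N(d₂) = 0.967949,  e^(−rT) = 0.836938
E₀ = V₀·N(d₁) − D·e^(−rT)·N(d₂)
   = 209.2225·0.992933 − 68.3576·0.836938·0.967949 = 152.366455
B₀ = V₀ − E₀ = 209.2225 − 152.366455 = 56.856045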